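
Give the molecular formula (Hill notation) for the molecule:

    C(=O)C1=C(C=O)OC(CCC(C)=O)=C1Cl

C10H9ClO4

Heavy atoms from the SMILES: 10 C, 1 Cl, 4 O.
Implicit hydrogens by atom environment:
  4 × C (aromatic): no H
  3 × O: no H
  2 × C: 2 H each → 4
  2 × C: 1 H each → 2
  1 × C: 3 H
  1 × C: no H
  1 × Cl: no H
  1 × O (aromatic): no H
  Total hydrogens = 9.
Molecular formula: C10H9ClO4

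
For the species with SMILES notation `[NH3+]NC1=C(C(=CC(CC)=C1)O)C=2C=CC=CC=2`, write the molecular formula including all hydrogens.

C14H17N2O+

Heavy atoms from the SMILES: 14 C, 2 N, 1 O.
Implicit hydrogens by atom environment:
  7 × C (aromatic): 1 H each → 7
  5 × C (aromatic): no H
  1 × C: 3 H
  1 × C: 2 H
  1 × N (charge +1): 3 H
  1 × N: 1 H
  1 × O: 1 H
  Total hydrogens = 17.
Net charge +1.
Molecular formula: C14H17N2O+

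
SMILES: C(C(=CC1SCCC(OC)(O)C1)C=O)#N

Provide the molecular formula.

Heavy atoms from the SMILES: 10 C, 1 N, 3 O, 1 S.
Implicit hydrogens by atom environment:
  3 × C: 2 H each → 6
  3 × C: 1 H each → 3
  3 × C: no H
  2 × O: no H
  1 × C: 3 H
  1 × N: no H
  1 × O: 1 H
  1 × S: no H
  Total hydrogens = 13.
Molecular formula: C10H13NO3S

C10H13NO3S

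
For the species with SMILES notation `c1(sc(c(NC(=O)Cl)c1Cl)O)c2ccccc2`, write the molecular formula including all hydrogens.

C11H7Cl2NO2S

Heavy atoms from the SMILES: 11 C, 2 Cl, 1 N, 2 O, 1 S.
Implicit hydrogens by atom environment:
  5 × C (aromatic): 1 H each → 5
  5 × C (aromatic): no H
  2 × Cl: no H
  1 × C: no H
  1 × N: 1 H
  1 × O: 1 H
  1 × O: no H
  1 × S (aromatic): no H
  Total hydrogens = 7.
Molecular formula: C11H7Cl2NO2S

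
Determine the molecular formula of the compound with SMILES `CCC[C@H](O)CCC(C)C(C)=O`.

C10H20O2

Heavy atoms from the SMILES: 10 C, 2 O.
Implicit hydrogens by atom environment:
  4 × C: 2 H each → 8
  3 × C: 3 H each → 9
  2 × C: 1 H each → 2
  1 × C: no H
  1 × O: 1 H
  1 × O: no H
  Total hydrogens = 20.
Molecular formula: C10H20O2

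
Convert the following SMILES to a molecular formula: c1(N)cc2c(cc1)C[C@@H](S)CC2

Heavy atoms from the SMILES: 10 C, 1 N, 1 S.
Implicit hydrogens by atom environment:
  3 × C: 2 H each → 6
  3 × C (aromatic): 1 H each → 3
  3 × C (aromatic): no H
  1 × C: 1 H
  1 × N: 2 H
  1 × S: 1 H
  Total hydrogens = 13.
Molecular formula: C10H13NS

C10H13NS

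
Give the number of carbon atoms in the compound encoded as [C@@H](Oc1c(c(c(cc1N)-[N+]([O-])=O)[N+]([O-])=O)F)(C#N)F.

8

The symbol for carbon appears 8 times in the SMILES. Lowercase c denotes aromatic carbon and counts toward C.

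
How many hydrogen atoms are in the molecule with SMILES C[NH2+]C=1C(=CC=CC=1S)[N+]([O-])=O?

9

Hydrogens are implicit in SMILES; fill each atom to its normal valence:
  3 × C (aromatic): 1 H each → 3
  3 × C (aromatic): no H
  1 × C: 3 H
  1 × N (charge +1): 2 H
  1 × N (charge +1): no H
  1 × O: no H
  1 × O (charge -1): no H
  1 × S: 1 H
  Total hydrogens = 9.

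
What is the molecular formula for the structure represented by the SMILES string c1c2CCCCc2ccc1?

C10H12

Heavy atoms from the SMILES: 10 C.
Implicit hydrogens by atom environment:
  4 × C: 2 H each → 8
  4 × C (aromatic): 1 H each → 4
  2 × C (aromatic): no H
  Total hydrogens = 12.
Molecular formula: C10H12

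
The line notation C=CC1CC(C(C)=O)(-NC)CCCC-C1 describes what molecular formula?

C13H23NO

Heavy atoms from the SMILES: 13 C, 1 N, 1 O.
Implicit hydrogens by atom environment:
  7 × C: 2 H each → 14
  2 × C: 3 H each → 6
  2 × C: 1 H each → 2
  2 × C: no H
  1 × N: 1 H
  1 × O: no H
  Total hydrogens = 23.
Molecular formula: C13H23NO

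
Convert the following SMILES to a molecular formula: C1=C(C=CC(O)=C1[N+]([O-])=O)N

Heavy atoms from the SMILES: 6 C, 2 N, 3 O.
Implicit hydrogens by atom environment:
  3 × C (aromatic): 1 H each → 3
  3 × C (aromatic): no H
  1 × N: 2 H
  1 × N (charge +1): no H
  1 × O: 1 H
  1 × O: no H
  1 × O (charge -1): no H
  Total hydrogens = 6.
Molecular formula: C6H6N2O3

C6H6N2O3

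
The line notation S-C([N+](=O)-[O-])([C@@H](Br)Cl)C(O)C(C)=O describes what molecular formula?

Heavy atoms from the SMILES: 1 Br, 5 C, 1 Cl, 1 N, 4 O, 1 S.
Implicit hydrogens by atom environment:
  2 × C: 1 H each → 2
  2 × C: no H
  2 × O: no H
  1 × Br: no H
  1 × C: 3 H
  1 × Cl: no H
  1 × N (charge +1): no H
  1 × O: 1 H
  1 × O (charge -1): no H
  1 × S: 1 H
  Total hydrogens = 7.
Molecular formula: C5H7BrClNO4S

C5H7BrClNO4S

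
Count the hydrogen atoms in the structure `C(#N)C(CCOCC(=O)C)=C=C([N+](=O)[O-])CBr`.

Hydrogens are implicit in SMILES; fill each atom to its normal valence:
  5 × C: no H
  4 × C: 2 H each → 8
  3 × O: no H
  1 × Br: no H
  1 × C: 3 H
  1 × N (charge +1): no H
  1 × N: no H
  1 × O (charge -1): no H
  Total hydrogens = 11.

11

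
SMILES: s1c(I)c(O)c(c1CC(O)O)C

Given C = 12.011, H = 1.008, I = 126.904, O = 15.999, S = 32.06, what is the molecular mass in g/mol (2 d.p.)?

Molecular formula: C7H9IO3S.
M = 7×12.011 + 9×1.008 + 1×126.904 + 3×15.999 + 1×32.06 = 300.11 g/mol.

300.11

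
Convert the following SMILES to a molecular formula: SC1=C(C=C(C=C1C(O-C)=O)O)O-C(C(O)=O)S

Heavy atoms from the SMILES: 10 C, 6 O, 2 S.
Implicit hydrogens by atom environment:
  4 × C (aromatic): no H
  4 × O: no H
  2 × C (aromatic): 1 H each → 2
  2 × C: no H
  2 × O: 1 H each → 2
  2 × S: 1 H each → 2
  1 × C: 3 H
  1 × C: 1 H
  Total hydrogens = 10.
Molecular formula: C10H10O6S2

C10H10O6S2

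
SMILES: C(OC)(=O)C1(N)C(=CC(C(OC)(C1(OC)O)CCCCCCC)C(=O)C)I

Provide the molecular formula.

Heavy atoms from the SMILES: 19 C, 1 I, 1 N, 6 O.
Implicit hydrogens by atom environment:
  6 × C: 2 H each → 12
  6 × C: no H
  5 × C: 3 H each → 15
  5 × O: no H
  2 × C: 1 H each → 2
  1 × I: no H
  1 × N: 2 H
  1 × O: 1 H
  Total hydrogens = 32.
Molecular formula: C19H32INO6

C19H32INO6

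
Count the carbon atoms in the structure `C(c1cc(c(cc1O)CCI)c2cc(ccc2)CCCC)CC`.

21

The symbol for carbon appears 21 times in the SMILES. Lowercase c denotes aromatic carbon and counts toward C.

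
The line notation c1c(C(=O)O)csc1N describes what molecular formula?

Heavy atoms from the SMILES: 5 C, 1 N, 2 O, 1 S.
Implicit hydrogens by atom environment:
  2 × C (aromatic): 1 H each → 2
  2 × C (aromatic): no H
  1 × C: no H
  1 × N: 2 H
  1 × O: 1 H
  1 × O: no H
  1 × S (aromatic): no H
  Total hydrogens = 5.
Molecular formula: C5H5NO2S

C5H5NO2S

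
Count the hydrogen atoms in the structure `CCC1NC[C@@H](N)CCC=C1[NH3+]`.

20

Hydrogens are implicit in SMILES; fill each atom to its normal valence:
  4 × C: 2 H each → 8
  3 × C: 1 H each → 3
  1 × C: 3 H
  1 × C: no H
  1 × N (charge +1): 3 H
  1 × N: 2 H
  1 × N: 1 H
  Total hydrogens = 20.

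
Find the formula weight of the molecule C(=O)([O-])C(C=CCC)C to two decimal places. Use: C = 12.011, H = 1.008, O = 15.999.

127.16

Molecular formula: C7H11O2-.
M = 7×12.011 + 11×1.008 + 2×15.999 = 127.16 g/mol.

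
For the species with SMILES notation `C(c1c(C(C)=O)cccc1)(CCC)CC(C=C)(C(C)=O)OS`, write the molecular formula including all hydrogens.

C18H24O3S

Heavy atoms from the SMILES: 18 C, 3 O, 1 S.
Implicit hydrogens by atom environment:
  4 × C: 2 H each → 8
  4 × C (aromatic): 1 H each → 4
  3 × C: 3 H each → 9
  3 × C: no H
  3 × O: no H
  2 × C: 1 H each → 2
  2 × C (aromatic): no H
  1 × S: 1 H
  Total hydrogens = 24.
Molecular formula: C18H24O3S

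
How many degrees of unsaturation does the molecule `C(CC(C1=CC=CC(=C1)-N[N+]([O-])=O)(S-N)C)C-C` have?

5

Molecular formula from the SMILES: C12H19N3O2S.
DoU = (2C + 2 + N − H − X)/2 = (2·12 + 2 + 3 − 19 − 0)/2 = 10/2 = 5.
(Structurally: 1 ring(s) + 4 π bond(s) = 5.)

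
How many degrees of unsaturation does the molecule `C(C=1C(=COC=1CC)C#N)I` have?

Molecular formula from the SMILES: C8H8INO.
DoU = (2C + 2 + N − H − X)/2 = (2·8 + 2 + 1 − 8 − 1)/2 = 10/2 = 5.
(Structurally: 1 ring(s) + 4 π bond(s) = 5.)

5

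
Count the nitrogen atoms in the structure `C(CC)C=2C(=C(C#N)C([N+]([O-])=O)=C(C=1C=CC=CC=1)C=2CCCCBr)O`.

The symbol for nitrogen appears 2 times in the SMILES.

2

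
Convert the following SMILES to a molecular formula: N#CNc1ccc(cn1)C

Heavy atoms from the SMILES: 7 C, 3 N.
Implicit hydrogens by atom environment:
  3 × C (aromatic): 1 H each → 3
  2 × C (aromatic): no H
  1 × C: 3 H
  1 × C: no H
  1 × N: 1 H
  1 × N (aromatic): no H
  1 × N: no H
  Total hydrogens = 7.
Molecular formula: C7H7N3

C7H7N3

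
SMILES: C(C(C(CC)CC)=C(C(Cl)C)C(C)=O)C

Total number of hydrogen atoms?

Hydrogens are implicit in SMILES; fill each atom to its normal valence:
  5 × C: 3 H each → 15
  3 × C: 2 H each → 6
  3 × C: no H
  2 × C: 1 H each → 2
  1 × Cl: no H
  1 × O: no H
  Total hydrogens = 23.

23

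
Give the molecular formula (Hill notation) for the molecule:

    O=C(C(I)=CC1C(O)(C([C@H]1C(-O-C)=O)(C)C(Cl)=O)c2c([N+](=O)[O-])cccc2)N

C17H16ClIN2O7

Heavy atoms from the SMILES: 17 C, 1 Cl, 1 I, 2 N, 7 O.
Implicit hydrogens by atom environment:
  6 × C: no H
  5 × O: no H
  4 × C (aromatic): 1 H each → 4
  3 × C: 1 H each → 3
  2 × C: 3 H each → 6
  2 × C (aromatic): no H
  1 × Cl: no H
  1 × I: no H
  1 × N: 2 H
  1 × N (charge +1): no H
  1 × O: 1 H
  1 × O (charge -1): no H
  Total hydrogens = 16.
Molecular formula: C17H16ClIN2O7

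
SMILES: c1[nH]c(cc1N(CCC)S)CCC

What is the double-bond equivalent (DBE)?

Molecular formula from the SMILES: C10H18N2S.
DoU = (2C + 2 + N − H − X)/2 = (2·10 + 2 + 2 − 18 − 0)/2 = 6/2 = 3.
(Structurally: 1 ring(s) + 2 π bond(s) = 3.)

3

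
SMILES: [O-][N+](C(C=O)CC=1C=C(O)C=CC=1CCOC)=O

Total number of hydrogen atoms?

Hydrogens are implicit in SMILES; fill each atom to its normal valence:
  3 × C: 2 H each → 6
  3 × C (aromatic): 1 H each → 3
  3 × C (aromatic): no H
  3 × O: no H
  2 × C: 1 H each → 2
  1 × C: 3 H
  1 × N (charge +1): no H
  1 × O: 1 H
  1 × O (charge -1): no H
  Total hydrogens = 15.

15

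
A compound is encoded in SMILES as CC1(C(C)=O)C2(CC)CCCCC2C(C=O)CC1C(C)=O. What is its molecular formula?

Heavy atoms from the SMILES: 18 C, 3 O.
Implicit hydrogens by atom environment:
  6 × C: 2 H each → 12
  4 × C: 3 H each → 12
  4 × C: 1 H each → 4
  4 × C: no H
  3 × O: no H
  Total hydrogens = 28.
Molecular formula: C18H28O3

C18H28O3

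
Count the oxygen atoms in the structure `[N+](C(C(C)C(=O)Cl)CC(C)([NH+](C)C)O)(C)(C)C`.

The symbol for oxygen appears 2 times in the SMILES.

2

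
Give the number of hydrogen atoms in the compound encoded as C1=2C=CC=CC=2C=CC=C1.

Hydrogens are implicit in SMILES; fill each atom to its normal valence:
  8 × C (aromatic): 1 H each → 8
  2 × C (aromatic): no H
  Total hydrogens = 8.

8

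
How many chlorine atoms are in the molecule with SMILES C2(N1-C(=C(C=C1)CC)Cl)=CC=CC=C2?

The symbol for chlorine appears 1 time in the SMILES.

1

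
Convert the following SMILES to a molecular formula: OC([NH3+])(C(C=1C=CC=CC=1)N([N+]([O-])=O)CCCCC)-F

Heavy atoms from the SMILES: 13 C, 1 F, 3 N, 3 O.
Implicit hydrogens by atom environment:
  5 × C (aromatic): 1 H each → 5
  4 × C: 2 H each → 8
  1 × C: 3 H
  1 × C: 1 H
  1 × C: no H
  1 × C (aromatic): no H
  1 × F: no H
  1 × N (charge +1): 3 H
  1 × N: no H
  1 × N (charge +1): no H
  1 × O: 1 H
  1 × O: no H
  1 × O (charge -1): no H
  Total hydrogens = 21.
Net charge +1.
Molecular formula: C13H21FN3O3+

C13H21FN3O3+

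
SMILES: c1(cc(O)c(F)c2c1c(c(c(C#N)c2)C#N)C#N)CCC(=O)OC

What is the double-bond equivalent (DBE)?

Molecular formula from the SMILES: C17H10FN3O3.
DoU = (2C + 2 + N − H − X)/2 = (2·17 + 2 + 3 − 10 − 1)/2 = 28/2 = 14.
(Structurally: 2 ring(s) + 12 π bond(s) = 14.)

14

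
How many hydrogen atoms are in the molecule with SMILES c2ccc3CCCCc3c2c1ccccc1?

16

Hydrogens are implicit in SMILES; fill each atom to its normal valence:
  8 × C (aromatic): 1 H each → 8
  4 × C: 2 H each → 8
  4 × C (aromatic): no H
  Total hydrogens = 16.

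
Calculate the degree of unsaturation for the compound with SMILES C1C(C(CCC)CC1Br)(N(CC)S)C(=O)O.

Molecular formula from the SMILES: C11H20BrNO2S.
DoU = (2C + 2 + N − H − X)/2 = (2·11 + 2 + 1 − 20 − 1)/2 = 4/2 = 2.
(Structurally: 1 ring(s) + 1 π bond(s) = 2.)

2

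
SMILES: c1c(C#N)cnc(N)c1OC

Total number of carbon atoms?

7

The symbol for carbon appears 7 times in the SMILES. Lowercase c denotes aromatic carbon and counts toward C.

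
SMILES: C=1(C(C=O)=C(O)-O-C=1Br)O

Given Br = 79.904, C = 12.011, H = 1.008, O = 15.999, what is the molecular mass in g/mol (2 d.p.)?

206.98

Molecular formula: C5H3BrO4.
M = 1×79.904 + 5×12.011 + 3×1.008 + 4×15.999 = 206.98 g/mol.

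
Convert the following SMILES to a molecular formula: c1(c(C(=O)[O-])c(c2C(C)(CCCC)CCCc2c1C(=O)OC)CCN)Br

Heavy atoms from the SMILES: 1 Br, 20 C, 1 N, 4 O.
Implicit hydrogens by atom environment:
  8 × C: 2 H each → 16
  6 × C (aromatic): no H
  3 × C: 3 H each → 9
  3 × C: no H
  3 × O: no H
  1 × Br: no H
  1 × N: 2 H
  1 × O (charge -1): no H
  Total hydrogens = 27.
Net charge -1.
Molecular formula: C20H27BrNO4-

C20H27BrNO4-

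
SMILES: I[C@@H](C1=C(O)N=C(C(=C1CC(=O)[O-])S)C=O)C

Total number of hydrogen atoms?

Hydrogens are implicit in SMILES; fill each atom to its normal valence:
  5 × C (aromatic): no H
  2 × C: 1 H each → 2
  2 × O: no H
  1 × C: 3 H
  1 × C: 2 H
  1 × C: no H
  1 × I: no H
  1 × N (aromatic): no H
  1 × O: 1 H
  1 × O (charge -1): no H
  1 × S: 1 H
  Total hydrogens = 9.

9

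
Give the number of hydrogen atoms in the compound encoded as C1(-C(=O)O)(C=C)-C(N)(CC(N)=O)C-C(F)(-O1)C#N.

12

Hydrogens are implicit in SMILES; fill each atom to its normal valence:
  6 × C: no H
  3 × C: 2 H each → 6
  3 × O: no H
  2 × N: 2 H each → 4
  1 × C: 1 H
  1 × F: no H
  1 × N: no H
  1 × O: 1 H
  Total hydrogens = 12.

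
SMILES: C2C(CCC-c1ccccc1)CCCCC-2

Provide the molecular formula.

C16H24

Heavy atoms from the SMILES: 16 C.
Implicit hydrogens by atom environment:
  9 × C: 2 H each → 18
  5 × C (aromatic): 1 H each → 5
  1 × C: 1 H
  1 × C (aromatic): no H
  Total hydrogens = 24.
Molecular formula: C16H24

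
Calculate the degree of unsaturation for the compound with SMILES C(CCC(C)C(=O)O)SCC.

Molecular formula from the SMILES: C8H16O2S.
DoU = (2C + 2 + N − H − X)/2 = (2·8 + 2 + 0 − 16 − 0)/2 = 2/2 = 1.
(Structurally: 0 ring(s) + 1 π bond(s) = 1.)

1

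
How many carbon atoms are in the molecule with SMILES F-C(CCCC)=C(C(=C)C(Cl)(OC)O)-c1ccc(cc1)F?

16

The symbol for carbon appears 16 times in the SMILES. Lowercase c denotes aromatic carbon and counts toward C.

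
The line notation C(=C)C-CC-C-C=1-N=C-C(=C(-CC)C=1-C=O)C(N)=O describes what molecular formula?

C15H20N2O2

Heavy atoms from the SMILES: 15 C, 2 N, 2 O.
Implicit hydrogens by atom environment:
  6 × C: 2 H each → 12
  4 × C (aromatic): no H
  2 × C: 1 H each → 2
  2 × O: no H
  1 × C: 3 H
  1 × C (aromatic): 1 H
  1 × C: no H
  1 × N: 2 H
  1 × N (aromatic): no H
  Total hydrogens = 20.
Molecular formula: C15H20N2O2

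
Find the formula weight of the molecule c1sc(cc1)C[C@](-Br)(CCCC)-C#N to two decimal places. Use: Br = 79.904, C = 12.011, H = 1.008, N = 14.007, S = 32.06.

272.20

Molecular formula: C11H14BrNS.
M = 1×79.904 + 11×12.011 + 14×1.008 + 1×14.007 + 1×32.06 = 272.20 g/mol.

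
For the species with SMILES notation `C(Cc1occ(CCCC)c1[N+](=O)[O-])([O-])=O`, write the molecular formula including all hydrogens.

C10H12NO5-

Heavy atoms from the SMILES: 10 C, 1 N, 5 O.
Implicit hydrogens by atom environment:
  4 × C: 2 H each → 8
  3 × C (aromatic): no H
  2 × O: no H
  2 × O (charge -1): no H
  1 × C: 3 H
  1 × C (aromatic): 1 H
  1 × C: no H
  1 × N (charge +1): no H
  1 × O (aromatic): no H
  Total hydrogens = 12.
Net charge -1.
Molecular formula: C10H12NO5-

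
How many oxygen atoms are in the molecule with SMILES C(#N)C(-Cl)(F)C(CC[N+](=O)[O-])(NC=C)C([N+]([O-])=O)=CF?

4

The symbol for oxygen appears 4 times in the SMILES.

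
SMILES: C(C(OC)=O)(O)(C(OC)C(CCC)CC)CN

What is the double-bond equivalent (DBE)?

Molecular formula from the SMILES: C12H25NO4.
DoU = (2C + 2 + N − H − X)/2 = (2·12 + 2 + 1 − 25 − 0)/2 = 2/2 = 1.
(Structurally: 0 ring(s) + 1 π bond(s) = 1.)

1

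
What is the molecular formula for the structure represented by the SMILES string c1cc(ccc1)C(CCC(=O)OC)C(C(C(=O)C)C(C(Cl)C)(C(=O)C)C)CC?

C23H33ClO4

Heavy atoms from the SMILES: 23 C, 1 Cl, 4 O.
Implicit hydrogens by atom environment:
  6 × C: 3 H each → 18
  5 × C (aromatic): 1 H each → 5
  4 × C: 1 H each → 4
  4 × C: no H
  4 × O: no H
  3 × C: 2 H each → 6
  1 × C (aromatic): no H
  1 × Cl: no H
  Total hydrogens = 33.
Molecular formula: C23H33ClO4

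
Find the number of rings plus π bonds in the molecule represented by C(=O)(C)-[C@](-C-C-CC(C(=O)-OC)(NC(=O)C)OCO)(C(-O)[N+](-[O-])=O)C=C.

Molecular formula from the SMILES: C15H24N2O9.
DoU = (2C + 2 + N − H − X)/2 = (2·15 + 2 + 2 − 24 − 0)/2 = 10/2 = 5.
(Structurally: 0 ring(s) + 5 π bond(s) = 5.)

5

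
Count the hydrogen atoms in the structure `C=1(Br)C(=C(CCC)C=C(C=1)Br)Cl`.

Hydrogens are implicit in SMILES; fill each atom to its normal valence:
  4 × C (aromatic): no H
  2 × Br: no H
  2 × C: 2 H each → 4
  2 × C (aromatic): 1 H each → 2
  1 × C: 3 H
  1 × Cl: no H
  Total hydrogens = 9.

9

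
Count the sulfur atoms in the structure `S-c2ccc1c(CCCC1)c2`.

The symbol for sulfur appears 1 time in the SMILES.

1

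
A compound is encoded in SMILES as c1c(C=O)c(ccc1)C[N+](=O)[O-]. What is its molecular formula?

Heavy atoms from the SMILES: 8 C, 1 N, 3 O.
Implicit hydrogens by atom environment:
  4 × C (aromatic): 1 H each → 4
  2 × C (aromatic): no H
  2 × O: no H
  1 × C: 2 H
  1 × C: 1 H
  1 × N (charge +1): no H
  1 × O (charge -1): no H
  Total hydrogens = 7.
Molecular formula: C8H7NO3

C8H7NO3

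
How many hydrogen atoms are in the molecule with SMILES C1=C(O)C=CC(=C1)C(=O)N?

7

Hydrogens are implicit in SMILES; fill each atom to its normal valence:
  4 × C (aromatic): 1 H each → 4
  2 × C (aromatic): no H
  1 × C: no H
  1 × N: 2 H
  1 × O: 1 H
  1 × O: no H
  Total hydrogens = 7.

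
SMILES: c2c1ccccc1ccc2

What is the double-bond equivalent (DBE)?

7

Molecular formula from the SMILES: C10H8.
DoU = (2C + 2 + N − H − X)/2 = (2·10 + 2 + 0 − 8 − 0)/2 = 14/2 = 7.
(Structurally: 2 ring(s) + 5 π bond(s) = 7.)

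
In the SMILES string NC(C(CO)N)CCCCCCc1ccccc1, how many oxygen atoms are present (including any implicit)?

The symbol for oxygen appears 1 time in the SMILES.

1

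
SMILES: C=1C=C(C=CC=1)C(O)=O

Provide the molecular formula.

Heavy atoms from the SMILES: 7 C, 2 O.
Implicit hydrogens by atom environment:
  5 × C (aromatic): 1 H each → 5
  1 × C (aromatic): no H
  1 × C: no H
  1 × O: 1 H
  1 × O: no H
  Total hydrogens = 6.
Molecular formula: C7H6O2

C7H6O2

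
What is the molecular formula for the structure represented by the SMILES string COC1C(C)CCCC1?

C8H16O

Heavy atoms from the SMILES: 8 C, 1 O.
Implicit hydrogens by atom environment:
  4 × C: 2 H each → 8
  2 × C: 3 H each → 6
  2 × C: 1 H each → 2
  1 × O: no H
  Total hydrogens = 16.
Molecular formula: C8H16O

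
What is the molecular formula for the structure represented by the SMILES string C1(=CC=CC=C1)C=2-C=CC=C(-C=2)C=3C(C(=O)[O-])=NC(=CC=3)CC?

Heavy atoms from the SMILES: 20 C, 1 N, 2 O.
Implicit hydrogens by atom environment:
  11 × C (aromatic): 1 H each → 11
  6 × C (aromatic): no H
  1 × C: 3 H
  1 × C: 2 H
  1 × C: no H
  1 × N (aromatic): no H
  1 × O: no H
  1 × O (charge -1): no H
  Total hydrogens = 16.
Net charge -1.
Molecular formula: C20H16NO2-

C20H16NO2-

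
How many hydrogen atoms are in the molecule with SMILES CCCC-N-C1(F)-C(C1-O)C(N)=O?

Hydrogens are implicit in SMILES; fill each atom to its normal valence:
  3 × C: 2 H each → 6
  2 × C: 1 H each → 2
  2 × C: no H
  1 × C: 3 H
  1 × F: no H
  1 × N: 2 H
  1 × N: 1 H
  1 × O: 1 H
  1 × O: no H
  Total hydrogens = 15.

15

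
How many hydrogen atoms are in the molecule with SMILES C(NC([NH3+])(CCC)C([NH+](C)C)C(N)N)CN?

30

Hydrogens are implicit in SMILES; fill each atom to its normal valence:
  4 × C: 2 H each → 8
  3 × C: 3 H each → 9
  3 × N: 2 H each → 6
  2 × C: 1 H each → 2
  1 × C: no H
  1 × N (charge +1): 3 H
  1 × N: 1 H
  1 × N (charge +1): 1 H
  Total hydrogens = 30.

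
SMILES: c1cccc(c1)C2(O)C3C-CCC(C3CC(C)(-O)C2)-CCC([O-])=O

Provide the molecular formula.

C20H27O4-

Heavy atoms from the SMILES: 20 C, 4 O.
Implicit hydrogens by atom environment:
  7 × C: 2 H each → 14
  5 × C (aromatic): 1 H each → 5
  3 × C: 1 H each → 3
  3 × C: no H
  2 × O: 1 H each → 2
  1 × C: 3 H
  1 × C (aromatic): no H
  1 × O: no H
  1 × O (charge -1): no H
  Total hydrogens = 27.
Net charge -1.
Molecular formula: C20H27O4-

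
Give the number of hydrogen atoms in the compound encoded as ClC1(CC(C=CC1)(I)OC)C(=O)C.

12

Hydrogens are implicit in SMILES; fill each atom to its normal valence:
  3 × C: no H
  2 × C: 3 H each → 6
  2 × C: 2 H each → 4
  2 × C: 1 H each → 2
  2 × O: no H
  1 × Cl: no H
  1 × I: no H
  Total hydrogens = 12.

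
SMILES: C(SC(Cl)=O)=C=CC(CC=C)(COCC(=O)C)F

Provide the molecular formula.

Heavy atoms from the SMILES: 12 C, 1 Cl, 1 F, 3 O, 1 S.
Implicit hydrogens by atom environment:
  4 × C: 2 H each → 8
  4 × C: no H
  3 × C: 1 H each → 3
  3 × O: no H
  1 × C: 3 H
  1 × Cl: no H
  1 × F: no H
  1 × S: no H
  Total hydrogens = 14.
Molecular formula: C12H14ClFO3S

C12H14ClFO3S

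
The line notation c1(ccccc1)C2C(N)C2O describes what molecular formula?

Heavy atoms from the SMILES: 9 C, 1 N, 1 O.
Implicit hydrogens by atom environment:
  5 × C (aromatic): 1 H each → 5
  3 × C: 1 H each → 3
  1 × C (aromatic): no H
  1 × N: 2 H
  1 × O: 1 H
  Total hydrogens = 11.
Molecular formula: C9H11NO

C9H11NO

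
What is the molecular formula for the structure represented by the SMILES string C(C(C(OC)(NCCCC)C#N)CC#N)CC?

Heavy atoms from the SMILES: 13 C, 3 N, 1 O.
Implicit hydrogens by atom environment:
  6 × C: 2 H each → 12
  3 × C: 3 H each → 9
  3 × C: no H
  2 × N: no H
  1 × C: 1 H
  1 × N: 1 H
  1 × O: no H
  Total hydrogens = 23.
Molecular formula: C13H23N3O

C13H23N3O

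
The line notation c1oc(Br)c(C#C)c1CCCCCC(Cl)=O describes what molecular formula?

C12H12BrClO2

Heavy atoms from the SMILES: 1 Br, 12 C, 1 Cl, 2 O.
Implicit hydrogens by atom environment:
  5 × C: 2 H each → 10
  3 × C (aromatic): no H
  2 × C: no H
  1 × Br: no H
  1 × C (aromatic): 1 H
  1 × C: 1 H
  1 × Cl: no H
  1 × O (aromatic): no H
  1 × O: no H
  Total hydrogens = 12.
Molecular formula: C12H12BrClO2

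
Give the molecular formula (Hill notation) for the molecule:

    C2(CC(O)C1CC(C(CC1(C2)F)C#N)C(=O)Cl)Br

Heavy atoms from the SMILES: 1 Br, 12 C, 1 Cl, 1 F, 1 N, 2 O.
Implicit hydrogens by atom environment:
  5 × C: 1 H each → 5
  4 × C: 2 H each → 8
  3 × C: no H
  1 × Br: no H
  1 × Cl: no H
  1 × F: no H
  1 × N: no H
  1 × O: 1 H
  1 × O: no H
  Total hydrogens = 14.
Molecular formula: C12H14BrClFNO2

C12H14BrClFNO2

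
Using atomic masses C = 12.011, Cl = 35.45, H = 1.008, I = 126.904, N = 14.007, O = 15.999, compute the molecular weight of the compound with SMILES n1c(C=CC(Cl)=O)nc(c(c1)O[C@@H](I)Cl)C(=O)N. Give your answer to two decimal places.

Molecular formula: C9H6Cl2IN3O3.
M = 9×12.011 + 2×35.45 + 6×1.008 + 1×126.904 + 3×14.007 + 3×15.999 = 401.97 g/mol.

401.97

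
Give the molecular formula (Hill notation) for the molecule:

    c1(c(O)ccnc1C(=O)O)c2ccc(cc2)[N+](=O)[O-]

C12H8N2O5

Heavy atoms from the SMILES: 12 C, 2 N, 5 O.
Implicit hydrogens by atom environment:
  6 × C (aromatic): 1 H each → 6
  5 × C (aromatic): no H
  2 × O: 1 H each → 2
  2 × O: no H
  1 × C: no H
  1 × N (aromatic): no H
  1 × N (charge +1): no H
  1 × O (charge -1): no H
  Total hydrogens = 8.
Molecular formula: C12H8N2O5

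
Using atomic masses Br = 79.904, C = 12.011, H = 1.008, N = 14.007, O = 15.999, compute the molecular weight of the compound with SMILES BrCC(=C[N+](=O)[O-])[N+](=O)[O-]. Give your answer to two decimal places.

210.97

Molecular formula: C3H3BrN2O4.
M = 1×79.904 + 3×12.011 + 3×1.008 + 2×14.007 + 4×15.999 = 210.97 g/mol.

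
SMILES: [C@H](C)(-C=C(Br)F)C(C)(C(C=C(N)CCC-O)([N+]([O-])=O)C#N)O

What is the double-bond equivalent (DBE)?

Molecular formula from the SMILES: C13H19BrFN3O4.
DoU = (2C + 2 + N − H − X)/2 = (2·13 + 2 + 3 − 19 − 2)/2 = 10/2 = 5.
(Structurally: 0 ring(s) + 5 π bond(s) = 5.)

5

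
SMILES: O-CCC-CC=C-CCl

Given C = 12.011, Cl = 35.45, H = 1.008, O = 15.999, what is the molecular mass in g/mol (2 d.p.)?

148.63

Molecular formula: C7H13ClO.
M = 7×12.011 + 1×35.45 + 13×1.008 + 1×15.999 = 148.63 g/mol.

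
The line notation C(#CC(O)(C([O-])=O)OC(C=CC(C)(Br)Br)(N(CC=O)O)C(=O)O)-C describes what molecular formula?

Heavy atoms from the SMILES: 2 Br, 13 C, 1 N, 8 O.
Implicit hydrogens by atom environment:
  7 × C: no H
  4 × O: no H
  3 × C: 1 H each → 3
  3 × O: 1 H each → 3
  2 × Br: no H
  2 × C: 3 H each → 6
  1 × C: 2 H
  1 × N: no H
  1 × O (charge -1): no H
  Total hydrogens = 14.
Net charge -1.
Molecular formula: C13H14Br2NO8-

C13H14Br2NO8-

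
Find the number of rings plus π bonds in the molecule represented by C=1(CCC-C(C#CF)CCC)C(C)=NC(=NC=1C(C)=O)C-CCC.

Molecular formula from the SMILES: C20H29FN2O.
DoU = (2C + 2 + N − H − X)/2 = (2·20 + 2 + 2 − 29 − 1)/2 = 14/2 = 7.
(Structurally: 1 ring(s) + 6 π bond(s) = 7.)

7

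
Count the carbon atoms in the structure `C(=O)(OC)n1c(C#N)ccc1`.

7

The symbol for carbon appears 7 times in the SMILES. Lowercase c denotes aromatic carbon and counts toward C.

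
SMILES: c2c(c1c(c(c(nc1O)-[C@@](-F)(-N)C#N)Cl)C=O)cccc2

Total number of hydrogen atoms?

Hydrogens are implicit in SMILES; fill each atom to its normal valence:
  6 × C (aromatic): no H
  5 × C (aromatic): 1 H each → 5
  2 × C: no H
  1 × C: 1 H
  1 × Cl: no H
  1 × F: no H
  1 × N: 2 H
  1 × N (aromatic): no H
  1 × N: no H
  1 × O: 1 H
  1 × O: no H
  Total hydrogens = 9.

9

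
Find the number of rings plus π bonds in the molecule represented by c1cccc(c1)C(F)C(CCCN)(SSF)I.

Molecular formula from the SMILES: C11H14F2INS2.
DoU = (2C + 2 + N − H − X)/2 = (2·11 + 2 + 1 − 14 − 3)/2 = 8/2 = 4.
(Structurally: 1 ring(s) + 3 π bond(s) = 4.)

4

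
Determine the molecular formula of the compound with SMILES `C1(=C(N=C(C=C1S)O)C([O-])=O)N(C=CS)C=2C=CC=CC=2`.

Heavy atoms from the SMILES: 14 C, 2 N, 3 O, 2 S.
Implicit hydrogens by atom environment:
  6 × C (aromatic): 1 H each → 6
  5 × C (aromatic): no H
  2 × C: 1 H each → 2
  2 × S: 1 H each → 2
  1 × C: no H
  1 × N (aromatic): no H
  1 × N: no H
  1 × O: 1 H
  1 × O: no H
  1 × O (charge -1): no H
  Total hydrogens = 11.
Net charge -1.
Molecular formula: C14H11N2O3S2-

C14H11N2O3S2-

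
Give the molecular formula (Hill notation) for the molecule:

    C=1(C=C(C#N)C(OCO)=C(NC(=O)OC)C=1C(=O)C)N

C12H13N3O5

Heavy atoms from the SMILES: 12 C, 3 N, 5 O.
Implicit hydrogens by atom environment:
  5 × C (aromatic): no H
  4 × O: no H
  3 × C: no H
  2 × C: 3 H each → 6
  1 × C: 2 H
  1 × C (aromatic): 1 H
  1 × N: 2 H
  1 × N: 1 H
  1 × N: no H
  1 × O: 1 H
  Total hydrogens = 13.
Molecular formula: C12H13N3O5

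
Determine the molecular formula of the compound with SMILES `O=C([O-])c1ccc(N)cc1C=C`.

Heavy atoms from the SMILES: 9 C, 1 N, 2 O.
Implicit hydrogens by atom environment:
  3 × C (aromatic): 1 H each → 3
  3 × C (aromatic): no H
  1 × C: 2 H
  1 × C: 1 H
  1 × C: no H
  1 × N: 2 H
  1 × O: no H
  1 × O (charge -1): no H
  Total hydrogens = 8.
Net charge -1.
Molecular formula: C9H8NO2-

C9H8NO2-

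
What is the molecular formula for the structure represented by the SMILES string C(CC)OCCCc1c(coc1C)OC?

C12H20O3

Heavy atoms from the SMILES: 12 C, 3 O.
Implicit hydrogens by atom environment:
  5 × C: 2 H each → 10
  3 × C: 3 H each → 9
  3 × C (aromatic): no H
  2 × O: no H
  1 × C (aromatic): 1 H
  1 × O (aromatic): no H
  Total hydrogens = 20.
Molecular formula: C12H20O3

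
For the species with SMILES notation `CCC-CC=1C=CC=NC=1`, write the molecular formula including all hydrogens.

Heavy atoms from the SMILES: 9 C, 1 N.
Implicit hydrogens by atom environment:
  4 × C (aromatic): 1 H each → 4
  3 × C: 2 H each → 6
  1 × C: 3 H
  1 × C (aromatic): no H
  1 × N (aromatic): no H
  Total hydrogens = 13.
Molecular formula: C9H13N

C9H13N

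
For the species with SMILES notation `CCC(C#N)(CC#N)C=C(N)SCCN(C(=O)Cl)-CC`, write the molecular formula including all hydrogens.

C13H19ClN4OS

Heavy atoms from the SMILES: 13 C, 1 Cl, 4 N, 1 O, 1 S.
Implicit hydrogens by atom environment:
  5 × C: 2 H each → 10
  5 × C: no H
  3 × N: no H
  2 × C: 3 H each → 6
  1 × C: 1 H
  1 × Cl: no H
  1 × N: 2 H
  1 × O: no H
  1 × S: no H
  Total hydrogens = 19.
Molecular formula: C13H19ClN4OS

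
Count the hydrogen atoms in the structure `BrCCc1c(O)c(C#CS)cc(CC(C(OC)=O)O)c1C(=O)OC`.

Hydrogens are implicit in SMILES; fill each atom to its normal valence:
  5 × C (aromatic): no H
  4 × C: no H
  4 × O: no H
  3 × C: 2 H each → 6
  2 × C: 3 H each → 6
  2 × O: 1 H each → 2
  1 × Br: no H
  1 × C (aromatic): 1 H
  1 × C: 1 H
  1 × S: 1 H
  Total hydrogens = 17.

17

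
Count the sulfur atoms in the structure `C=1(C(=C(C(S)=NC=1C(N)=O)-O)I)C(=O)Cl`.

1

The symbol for sulfur appears 1 time in the SMILES.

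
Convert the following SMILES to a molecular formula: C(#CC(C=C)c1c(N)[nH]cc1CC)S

C11H14N2S

Heavy atoms from the SMILES: 11 C, 2 N, 1 S.
Implicit hydrogens by atom environment:
  3 × C (aromatic): no H
  2 × C: 2 H each → 4
  2 × C: 1 H each → 2
  2 × C: no H
  1 × C: 3 H
  1 × C (aromatic): 1 H
  1 × N: 2 H
  1 × N (aromatic): 1 H
  1 × S: 1 H
  Total hydrogens = 14.
Molecular formula: C11H14N2S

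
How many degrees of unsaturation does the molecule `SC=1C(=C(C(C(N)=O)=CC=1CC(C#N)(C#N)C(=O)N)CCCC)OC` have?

Molecular formula from the SMILES: C17H20N4O3S.
DoU = (2C + 2 + N − H − X)/2 = (2·17 + 2 + 4 − 20 − 0)/2 = 20/2 = 10.
(Structurally: 1 ring(s) + 9 π bond(s) = 10.)

10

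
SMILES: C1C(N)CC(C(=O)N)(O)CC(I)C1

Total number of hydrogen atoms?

15

Hydrogens are implicit in SMILES; fill each atom to its normal valence:
  4 × C: 2 H each → 8
  2 × C: 1 H each → 2
  2 × C: no H
  2 × N: 2 H each → 4
  1 × I: no H
  1 × O: 1 H
  1 × O: no H
  Total hydrogens = 15.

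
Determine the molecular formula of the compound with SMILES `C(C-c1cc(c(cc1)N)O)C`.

Heavy atoms from the SMILES: 9 C, 1 N, 1 O.
Implicit hydrogens by atom environment:
  3 × C (aromatic): 1 H each → 3
  3 × C (aromatic): no H
  2 × C: 2 H each → 4
  1 × C: 3 H
  1 × N: 2 H
  1 × O: 1 H
  Total hydrogens = 13.
Molecular formula: C9H13NO

C9H13NO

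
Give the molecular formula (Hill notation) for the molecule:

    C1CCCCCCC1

C8H16

Heavy atoms from the SMILES: 8 C.
Implicit hydrogens by atom environment:
  8 × C: 2 H each → 16
  Total hydrogens = 16.
Molecular formula: C8H16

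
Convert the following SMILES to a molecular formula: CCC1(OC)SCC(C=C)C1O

Heavy atoms from the SMILES: 9 C, 2 O, 1 S.
Implicit hydrogens by atom environment:
  3 × C: 2 H each → 6
  3 × C: 1 H each → 3
  2 × C: 3 H each → 6
  1 × C: no H
  1 × O: 1 H
  1 × O: no H
  1 × S: no H
  Total hydrogens = 16.
Molecular formula: C9H16O2S

C9H16O2S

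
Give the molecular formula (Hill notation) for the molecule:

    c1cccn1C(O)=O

Heavy atoms from the SMILES: 5 C, 1 N, 2 O.
Implicit hydrogens by atom environment:
  4 × C (aromatic): 1 H each → 4
  1 × C: no H
  1 × N (aromatic): no H
  1 × O: 1 H
  1 × O: no H
  Total hydrogens = 5.
Molecular formula: C5H5NO2

C5H5NO2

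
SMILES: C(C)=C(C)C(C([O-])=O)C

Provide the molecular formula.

Heavy atoms from the SMILES: 7 C, 2 O.
Implicit hydrogens by atom environment:
  3 × C: 3 H each → 9
  2 × C: 1 H each → 2
  2 × C: no H
  1 × O: no H
  1 × O (charge -1): no H
  Total hydrogens = 11.
Net charge -1.
Molecular formula: C7H11O2-

C7H11O2-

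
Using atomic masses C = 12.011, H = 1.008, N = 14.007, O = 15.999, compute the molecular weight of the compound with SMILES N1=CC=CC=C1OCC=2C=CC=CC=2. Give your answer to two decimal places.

Molecular formula: C12H11NO.
M = 12×12.011 + 11×1.008 + 1×14.007 + 1×15.999 = 185.23 g/mol.

185.23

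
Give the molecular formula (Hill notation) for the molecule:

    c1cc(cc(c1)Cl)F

Heavy atoms from the SMILES: 6 C, 1 Cl, 1 F.
Implicit hydrogens by atom environment:
  4 × C (aromatic): 1 H each → 4
  2 × C (aromatic): no H
  1 × Cl: no H
  1 × F: no H
  Total hydrogens = 4.
Molecular formula: C6H4ClF

C6H4ClF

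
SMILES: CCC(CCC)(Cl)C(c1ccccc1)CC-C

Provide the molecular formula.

Heavy atoms from the SMILES: 16 C, 1 Cl.
Implicit hydrogens by atom environment:
  5 × C: 2 H each → 10
  5 × C (aromatic): 1 H each → 5
  3 × C: 3 H each → 9
  1 × C: 1 H
  1 × C: no H
  1 × C (aromatic): no H
  1 × Cl: no H
  Total hydrogens = 25.
Molecular formula: C16H25Cl

C16H25Cl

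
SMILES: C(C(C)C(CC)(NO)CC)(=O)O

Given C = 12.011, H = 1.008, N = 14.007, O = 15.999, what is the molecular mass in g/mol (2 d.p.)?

Molecular formula: C8H17NO3.
M = 8×12.011 + 17×1.008 + 1×14.007 + 3×15.999 = 175.23 g/mol.

175.23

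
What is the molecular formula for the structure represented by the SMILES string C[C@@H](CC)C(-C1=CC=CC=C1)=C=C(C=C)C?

Heavy atoms from the SMILES: 16 C.
Implicit hydrogens by atom environment:
  5 × C (aromatic): 1 H each → 5
  3 × C: 3 H each → 9
  3 × C: no H
  2 × C: 2 H each → 4
  2 × C: 1 H each → 2
  1 × C (aromatic): no H
  Total hydrogens = 20.
Molecular formula: C16H20

C16H20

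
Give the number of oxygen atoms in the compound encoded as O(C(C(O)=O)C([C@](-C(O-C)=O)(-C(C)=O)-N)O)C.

The symbol for oxygen appears 7 times in the SMILES.

7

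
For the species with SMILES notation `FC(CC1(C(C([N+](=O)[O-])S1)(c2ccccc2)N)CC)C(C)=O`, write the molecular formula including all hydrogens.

C15H19FN2O3S

Heavy atoms from the SMILES: 15 C, 1 F, 2 N, 3 O, 1 S.
Implicit hydrogens by atom environment:
  5 × C (aromatic): 1 H each → 5
  3 × C: no H
  2 × C: 3 H each → 6
  2 × C: 2 H each → 4
  2 × C: 1 H each → 2
  2 × O: no H
  1 × C (aromatic): no H
  1 × F: no H
  1 × N: 2 H
  1 × N (charge +1): no H
  1 × O (charge -1): no H
  1 × S: no H
  Total hydrogens = 19.
Molecular formula: C15H19FN2O3S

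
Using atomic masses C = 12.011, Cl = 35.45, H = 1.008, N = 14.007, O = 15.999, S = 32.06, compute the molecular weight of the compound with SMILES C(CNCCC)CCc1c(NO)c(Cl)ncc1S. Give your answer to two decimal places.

Molecular formula: C12H20ClN3OS.
M = 12×12.011 + 1×35.45 + 20×1.008 + 3×14.007 + 1×15.999 + 1×32.06 = 289.82 g/mol.

289.82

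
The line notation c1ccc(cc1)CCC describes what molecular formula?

Heavy atoms from the SMILES: 9 C.
Implicit hydrogens by atom environment:
  5 × C (aromatic): 1 H each → 5
  2 × C: 2 H each → 4
  1 × C: 3 H
  1 × C (aromatic): no H
  Total hydrogens = 12.
Molecular formula: C9H12

C9H12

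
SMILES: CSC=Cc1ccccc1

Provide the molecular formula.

Heavy atoms from the SMILES: 9 C, 1 S.
Implicit hydrogens by atom environment:
  5 × C (aromatic): 1 H each → 5
  2 × C: 1 H each → 2
  1 × C: 3 H
  1 × C (aromatic): no H
  1 × S: no H
  Total hydrogens = 10.
Molecular formula: C9H10S

C9H10S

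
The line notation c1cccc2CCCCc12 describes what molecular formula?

Heavy atoms from the SMILES: 10 C.
Implicit hydrogens by atom environment:
  4 × C: 2 H each → 8
  4 × C (aromatic): 1 H each → 4
  2 × C (aromatic): no H
  Total hydrogens = 12.
Molecular formula: C10H12

C10H12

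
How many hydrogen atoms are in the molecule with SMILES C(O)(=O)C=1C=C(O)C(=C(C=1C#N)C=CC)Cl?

Hydrogens are implicit in SMILES; fill each atom to its normal valence:
  5 × C (aromatic): no H
  2 × C: 1 H each → 2
  2 × C: no H
  2 × O: 1 H each → 2
  1 × C: 3 H
  1 × C (aromatic): 1 H
  1 × Cl: no H
  1 × N: no H
  1 × O: no H
  Total hydrogens = 8.

8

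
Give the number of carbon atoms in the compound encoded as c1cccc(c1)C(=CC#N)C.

The symbol for carbon appears 10 times in the SMILES. Lowercase c denotes aromatic carbon and counts toward C.

10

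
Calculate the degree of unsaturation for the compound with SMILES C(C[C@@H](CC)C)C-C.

0

Molecular formula from the SMILES: C8H18.
DoU = (2C + 2 + N − H − X)/2 = (2·8 + 2 + 0 − 18 − 0)/2 = 0/2 = 0.
(Structurally: 0 ring(s) + 0 π bond(s) = 0.)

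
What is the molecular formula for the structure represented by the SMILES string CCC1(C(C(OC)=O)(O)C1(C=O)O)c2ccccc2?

Heavy atoms from the SMILES: 14 C, 5 O.
Implicit hydrogens by atom environment:
  5 × C (aromatic): 1 H each → 5
  4 × C: no H
  3 × O: no H
  2 × C: 3 H each → 6
  2 × O: 1 H each → 2
  1 × C: 2 H
  1 × C: 1 H
  1 × C (aromatic): no H
  Total hydrogens = 16.
Molecular formula: C14H16O5

C14H16O5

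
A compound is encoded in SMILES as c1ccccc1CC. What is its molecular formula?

C8H10

Heavy atoms from the SMILES: 8 C.
Implicit hydrogens by atom environment:
  5 × C (aromatic): 1 H each → 5
  1 × C: 3 H
  1 × C: 2 H
  1 × C (aromatic): no H
  Total hydrogens = 10.
Molecular formula: C8H10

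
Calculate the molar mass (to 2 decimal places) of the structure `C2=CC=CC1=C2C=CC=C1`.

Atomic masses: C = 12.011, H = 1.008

128.17

Molecular formula: C10H8.
M = 10×12.011 + 8×1.008 = 128.17 g/mol.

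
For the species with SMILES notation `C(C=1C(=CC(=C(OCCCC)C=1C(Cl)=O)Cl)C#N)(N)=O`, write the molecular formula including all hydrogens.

C13H12Cl2N2O3

Heavy atoms from the SMILES: 13 C, 2 Cl, 2 N, 3 O.
Implicit hydrogens by atom environment:
  5 × C (aromatic): no H
  3 × C: 2 H each → 6
  3 × C: no H
  3 × O: no H
  2 × Cl: no H
  1 × C: 3 H
  1 × C (aromatic): 1 H
  1 × N: 2 H
  1 × N: no H
  Total hydrogens = 12.
Molecular formula: C13H12Cl2N2O3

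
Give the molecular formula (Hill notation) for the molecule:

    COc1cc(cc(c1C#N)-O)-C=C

C10H9NO2

Heavy atoms from the SMILES: 10 C, 1 N, 2 O.
Implicit hydrogens by atom environment:
  4 × C (aromatic): no H
  2 × C (aromatic): 1 H each → 2
  1 × C: 3 H
  1 × C: 2 H
  1 × C: 1 H
  1 × C: no H
  1 × N: no H
  1 × O: 1 H
  1 × O: no H
  Total hydrogens = 9.
Molecular formula: C10H9NO2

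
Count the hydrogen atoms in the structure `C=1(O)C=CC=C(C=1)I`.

Hydrogens are implicit in SMILES; fill each atom to its normal valence:
  4 × C (aromatic): 1 H each → 4
  2 × C (aromatic): no H
  1 × I: no H
  1 × O: 1 H
  Total hydrogens = 5.

5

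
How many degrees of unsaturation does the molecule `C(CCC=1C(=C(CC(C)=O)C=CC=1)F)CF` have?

5

Molecular formula from the SMILES: C13H16F2O.
DoU = (2C + 2 + N − H − X)/2 = (2·13 + 2 + 0 − 16 − 2)/2 = 10/2 = 5.
(Structurally: 1 ring(s) + 4 π bond(s) = 5.)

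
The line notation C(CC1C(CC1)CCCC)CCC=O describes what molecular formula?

C13H24O

Heavy atoms from the SMILES: 13 C, 1 O.
Implicit hydrogens by atom environment:
  9 × C: 2 H each → 18
  3 × C: 1 H each → 3
  1 × C: 3 H
  1 × O: no H
  Total hydrogens = 24.
Molecular formula: C13H24O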